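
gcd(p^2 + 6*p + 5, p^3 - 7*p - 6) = p + 1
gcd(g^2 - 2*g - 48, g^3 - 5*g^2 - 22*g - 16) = g - 8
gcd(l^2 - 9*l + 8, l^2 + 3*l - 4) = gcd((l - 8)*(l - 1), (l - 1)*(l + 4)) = l - 1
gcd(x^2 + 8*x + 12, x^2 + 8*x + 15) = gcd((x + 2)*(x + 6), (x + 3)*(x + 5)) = 1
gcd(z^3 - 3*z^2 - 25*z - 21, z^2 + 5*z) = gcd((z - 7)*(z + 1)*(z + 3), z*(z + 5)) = 1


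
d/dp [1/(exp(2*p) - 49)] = -2*exp(2*p)/(exp(2*p) - 49)^2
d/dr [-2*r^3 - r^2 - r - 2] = -6*r^2 - 2*r - 1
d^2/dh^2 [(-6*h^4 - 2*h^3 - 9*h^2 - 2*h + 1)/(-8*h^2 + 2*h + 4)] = (96*h^6 - 72*h^5 - 126*h^4 + 182*h^3 + 324*h^2 + 84*h + 23)/(64*h^6 - 48*h^5 - 84*h^4 + 47*h^3 + 42*h^2 - 12*h - 8)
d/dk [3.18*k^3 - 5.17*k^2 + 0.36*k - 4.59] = 9.54*k^2 - 10.34*k + 0.36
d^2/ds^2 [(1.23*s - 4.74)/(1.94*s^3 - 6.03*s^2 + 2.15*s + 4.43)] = (27.775368*s^5 - 300.406284*s^4 + 966.378642*s^3 - 1279.577628*s^2 + 810.27063*s - 320.489862)/(7.301384*s^9 - 68.083524*s^8 + 235.895658*s^7 - 320.144763*s^6 - 49.507401*s^5 + 510.480516*s^4 - 220.441117*s^3 - 293.581416*s^2 + 126.580605*s + 86.938307)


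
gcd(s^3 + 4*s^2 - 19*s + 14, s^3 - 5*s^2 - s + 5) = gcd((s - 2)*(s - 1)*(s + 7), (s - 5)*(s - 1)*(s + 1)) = s - 1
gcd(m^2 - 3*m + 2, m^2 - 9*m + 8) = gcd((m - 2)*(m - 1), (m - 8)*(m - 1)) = m - 1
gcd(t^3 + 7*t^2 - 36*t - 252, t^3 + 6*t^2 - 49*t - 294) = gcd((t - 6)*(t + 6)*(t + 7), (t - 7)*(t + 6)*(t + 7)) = t^2 + 13*t + 42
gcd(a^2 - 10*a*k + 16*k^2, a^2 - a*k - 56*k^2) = a - 8*k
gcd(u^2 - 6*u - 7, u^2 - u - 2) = u + 1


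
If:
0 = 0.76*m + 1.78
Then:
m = -2.34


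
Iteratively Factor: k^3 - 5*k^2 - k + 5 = (k + 1)*(k^2 - 6*k + 5) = (k - 5)*(k + 1)*(k - 1)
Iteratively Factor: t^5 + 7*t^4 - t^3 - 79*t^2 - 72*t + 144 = (t + 3)*(t^4 + 4*t^3 - 13*t^2 - 40*t + 48) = (t - 3)*(t + 3)*(t^3 + 7*t^2 + 8*t - 16) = (t - 3)*(t + 3)*(t + 4)*(t^2 + 3*t - 4) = (t - 3)*(t - 1)*(t + 3)*(t + 4)*(t + 4)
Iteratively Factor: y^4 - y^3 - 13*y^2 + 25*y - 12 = (y - 1)*(y^3 - 13*y + 12) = (y - 1)^2*(y^2 + y - 12) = (y - 1)^2*(y + 4)*(y - 3)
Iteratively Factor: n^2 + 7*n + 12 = (n + 4)*(n + 3)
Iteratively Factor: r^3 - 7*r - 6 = (r - 3)*(r^2 + 3*r + 2) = (r - 3)*(r + 2)*(r + 1)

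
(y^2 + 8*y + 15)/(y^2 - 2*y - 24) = (y^2 + 8*y + 15)/(y^2 - 2*y - 24)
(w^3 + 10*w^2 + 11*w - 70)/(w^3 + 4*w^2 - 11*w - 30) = (w^2 + 5*w - 14)/(w^2 - w - 6)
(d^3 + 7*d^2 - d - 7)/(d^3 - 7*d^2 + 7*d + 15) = (d^2 + 6*d - 7)/(d^2 - 8*d + 15)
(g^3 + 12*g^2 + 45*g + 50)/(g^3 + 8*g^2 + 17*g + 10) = (g + 5)/(g + 1)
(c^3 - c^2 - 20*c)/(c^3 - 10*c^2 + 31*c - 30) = c*(c + 4)/(c^2 - 5*c + 6)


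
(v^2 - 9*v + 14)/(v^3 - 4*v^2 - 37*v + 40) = (v^2 - 9*v + 14)/(v^3 - 4*v^2 - 37*v + 40)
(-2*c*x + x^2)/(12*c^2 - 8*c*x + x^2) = x/(-6*c + x)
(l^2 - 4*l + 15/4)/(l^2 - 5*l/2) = (l - 3/2)/l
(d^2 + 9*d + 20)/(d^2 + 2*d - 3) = (d^2 + 9*d + 20)/(d^2 + 2*d - 3)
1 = 1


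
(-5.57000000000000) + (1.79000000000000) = -3.78000000000000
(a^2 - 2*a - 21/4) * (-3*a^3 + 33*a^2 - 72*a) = -3*a^5 + 39*a^4 - 489*a^3/4 - 117*a^2/4 + 378*a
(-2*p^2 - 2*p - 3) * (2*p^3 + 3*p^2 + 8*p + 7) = -4*p^5 - 10*p^4 - 28*p^3 - 39*p^2 - 38*p - 21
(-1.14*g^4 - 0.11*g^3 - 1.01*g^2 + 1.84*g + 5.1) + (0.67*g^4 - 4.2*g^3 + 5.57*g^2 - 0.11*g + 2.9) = -0.47*g^4 - 4.31*g^3 + 4.56*g^2 + 1.73*g + 8.0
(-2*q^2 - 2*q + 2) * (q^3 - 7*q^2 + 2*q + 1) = -2*q^5 + 12*q^4 + 12*q^3 - 20*q^2 + 2*q + 2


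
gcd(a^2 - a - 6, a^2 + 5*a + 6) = a + 2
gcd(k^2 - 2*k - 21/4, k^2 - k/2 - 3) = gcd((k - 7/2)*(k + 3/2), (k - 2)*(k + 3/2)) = k + 3/2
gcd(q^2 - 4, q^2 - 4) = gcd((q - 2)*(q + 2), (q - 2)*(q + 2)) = q^2 - 4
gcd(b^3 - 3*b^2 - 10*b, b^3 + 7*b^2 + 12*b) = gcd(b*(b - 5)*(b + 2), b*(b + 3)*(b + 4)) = b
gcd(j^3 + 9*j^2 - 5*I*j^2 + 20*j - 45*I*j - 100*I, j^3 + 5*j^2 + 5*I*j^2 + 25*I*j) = j + 5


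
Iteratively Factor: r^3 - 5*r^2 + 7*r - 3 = (r - 1)*(r^2 - 4*r + 3) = (r - 3)*(r - 1)*(r - 1)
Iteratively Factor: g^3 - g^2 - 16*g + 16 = (g - 4)*(g^2 + 3*g - 4) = (g - 4)*(g + 4)*(g - 1)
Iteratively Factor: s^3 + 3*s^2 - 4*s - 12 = (s + 3)*(s^2 - 4) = (s + 2)*(s + 3)*(s - 2)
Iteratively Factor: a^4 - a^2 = (a)*(a^3 - a) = a^2*(a^2 - 1) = a^2*(a - 1)*(a + 1)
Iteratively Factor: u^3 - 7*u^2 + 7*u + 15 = (u - 3)*(u^2 - 4*u - 5) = (u - 3)*(u + 1)*(u - 5)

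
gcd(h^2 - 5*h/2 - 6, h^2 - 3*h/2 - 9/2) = h + 3/2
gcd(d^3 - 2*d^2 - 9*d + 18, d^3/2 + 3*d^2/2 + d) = 1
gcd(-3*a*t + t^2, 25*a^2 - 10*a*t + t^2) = 1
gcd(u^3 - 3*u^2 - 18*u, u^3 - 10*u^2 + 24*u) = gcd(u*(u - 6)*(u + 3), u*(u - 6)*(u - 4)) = u^2 - 6*u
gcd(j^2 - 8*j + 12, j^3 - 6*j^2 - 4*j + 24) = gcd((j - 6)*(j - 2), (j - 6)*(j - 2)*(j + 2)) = j^2 - 8*j + 12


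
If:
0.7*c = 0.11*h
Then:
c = 0.157142857142857*h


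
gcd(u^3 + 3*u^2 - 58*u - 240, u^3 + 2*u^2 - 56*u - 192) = u^2 - 2*u - 48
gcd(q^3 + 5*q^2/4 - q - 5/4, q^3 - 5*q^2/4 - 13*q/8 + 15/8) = q^2 + q/4 - 5/4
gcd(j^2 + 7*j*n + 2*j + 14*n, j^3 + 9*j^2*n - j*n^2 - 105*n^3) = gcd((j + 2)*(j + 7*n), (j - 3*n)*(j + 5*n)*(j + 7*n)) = j + 7*n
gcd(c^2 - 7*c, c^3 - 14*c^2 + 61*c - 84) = c - 7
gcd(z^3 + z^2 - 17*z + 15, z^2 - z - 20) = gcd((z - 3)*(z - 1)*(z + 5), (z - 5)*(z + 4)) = 1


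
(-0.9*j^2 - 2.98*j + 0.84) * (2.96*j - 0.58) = -2.664*j^3 - 8.2988*j^2 + 4.2148*j - 0.4872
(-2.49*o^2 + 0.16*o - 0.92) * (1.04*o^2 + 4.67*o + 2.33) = -2.5896*o^4 - 11.4619*o^3 - 6.0113*o^2 - 3.9236*o - 2.1436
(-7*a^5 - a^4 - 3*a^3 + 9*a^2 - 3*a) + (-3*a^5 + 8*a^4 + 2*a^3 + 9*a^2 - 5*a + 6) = -10*a^5 + 7*a^4 - a^3 + 18*a^2 - 8*a + 6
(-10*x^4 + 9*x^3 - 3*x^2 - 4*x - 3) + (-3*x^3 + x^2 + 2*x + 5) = -10*x^4 + 6*x^3 - 2*x^2 - 2*x + 2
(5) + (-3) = 2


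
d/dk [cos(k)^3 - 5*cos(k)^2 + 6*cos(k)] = (-3*cos(k)^2 + 10*cos(k) - 6)*sin(k)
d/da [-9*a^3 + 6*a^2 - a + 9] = -27*a^2 + 12*a - 1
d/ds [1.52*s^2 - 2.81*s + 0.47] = 3.04*s - 2.81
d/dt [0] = 0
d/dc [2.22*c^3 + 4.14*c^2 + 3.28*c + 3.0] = 6.66*c^2 + 8.28*c + 3.28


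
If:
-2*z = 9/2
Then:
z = -9/4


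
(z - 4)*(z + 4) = z^2 - 16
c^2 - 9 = (c - 3)*(c + 3)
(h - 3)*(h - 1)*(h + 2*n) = h^3 + 2*h^2*n - 4*h^2 - 8*h*n + 3*h + 6*n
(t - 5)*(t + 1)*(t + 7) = t^3 + 3*t^2 - 33*t - 35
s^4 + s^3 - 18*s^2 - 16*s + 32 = (s - 4)*(s - 1)*(s + 2)*(s + 4)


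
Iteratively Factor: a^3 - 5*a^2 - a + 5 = (a + 1)*(a^2 - 6*a + 5) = (a - 1)*(a + 1)*(a - 5)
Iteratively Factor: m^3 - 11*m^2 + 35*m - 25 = (m - 5)*(m^2 - 6*m + 5) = (m - 5)*(m - 1)*(m - 5)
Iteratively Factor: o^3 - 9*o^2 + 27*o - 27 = (o - 3)*(o^2 - 6*o + 9) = (o - 3)^2*(o - 3)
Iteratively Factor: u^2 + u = (u + 1)*(u)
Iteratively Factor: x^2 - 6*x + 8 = (x - 2)*(x - 4)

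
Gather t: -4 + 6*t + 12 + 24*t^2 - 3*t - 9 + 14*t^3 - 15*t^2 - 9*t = 14*t^3 + 9*t^2 - 6*t - 1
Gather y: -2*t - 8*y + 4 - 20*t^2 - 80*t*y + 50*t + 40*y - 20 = -20*t^2 + 48*t + y*(32 - 80*t) - 16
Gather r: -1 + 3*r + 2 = 3*r + 1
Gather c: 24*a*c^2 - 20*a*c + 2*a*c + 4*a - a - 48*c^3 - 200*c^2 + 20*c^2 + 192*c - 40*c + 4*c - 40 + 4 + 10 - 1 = 3*a - 48*c^3 + c^2*(24*a - 180) + c*(156 - 18*a) - 27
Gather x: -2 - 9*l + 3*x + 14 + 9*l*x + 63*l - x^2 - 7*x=54*l - x^2 + x*(9*l - 4) + 12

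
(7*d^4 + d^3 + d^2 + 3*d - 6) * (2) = 14*d^4 + 2*d^3 + 2*d^2 + 6*d - 12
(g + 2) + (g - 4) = 2*g - 2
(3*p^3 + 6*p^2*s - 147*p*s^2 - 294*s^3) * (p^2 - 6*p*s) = 3*p^5 - 12*p^4*s - 183*p^3*s^2 + 588*p^2*s^3 + 1764*p*s^4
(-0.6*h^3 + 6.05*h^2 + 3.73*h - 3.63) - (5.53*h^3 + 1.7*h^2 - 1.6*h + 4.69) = -6.13*h^3 + 4.35*h^2 + 5.33*h - 8.32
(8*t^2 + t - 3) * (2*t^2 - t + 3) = 16*t^4 - 6*t^3 + 17*t^2 + 6*t - 9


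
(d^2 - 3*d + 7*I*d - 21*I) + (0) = d^2 - 3*d + 7*I*d - 21*I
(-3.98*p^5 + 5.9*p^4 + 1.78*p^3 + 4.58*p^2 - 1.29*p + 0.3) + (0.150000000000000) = -3.98*p^5 + 5.9*p^4 + 1.78*p^3 + 4.58*p^2 - 1.29*p + 0.45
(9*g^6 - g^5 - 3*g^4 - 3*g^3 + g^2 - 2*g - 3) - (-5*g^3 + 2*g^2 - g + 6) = 9*g^6 - g^5 - 3*g^4 + 2*g^3 - g^2 - g - 9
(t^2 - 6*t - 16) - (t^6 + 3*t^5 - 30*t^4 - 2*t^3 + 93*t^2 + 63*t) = -t^6 - 3*t^5 + 30*t^4 + 2*t^3 - 92*t^2 - 69*t - 16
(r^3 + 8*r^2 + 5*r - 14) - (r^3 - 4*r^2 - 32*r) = 12*r^2 + 37*r - 14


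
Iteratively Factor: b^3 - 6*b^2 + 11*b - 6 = (b - 1)*(b^2 - 5*b + 6) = (b - 3)*(b - 1)*(b - 2)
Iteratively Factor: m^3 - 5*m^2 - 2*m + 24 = (m - 3)*(m^2 - 2*m - 8) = (m - 3)*(m + 2)*(m - 4)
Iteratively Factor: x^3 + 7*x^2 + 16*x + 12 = (x + 2)*(x^2 + 5*x + 6) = (x + 2)*(x + 3)*(x + 2)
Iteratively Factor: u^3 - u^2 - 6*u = (u + 2)*(u^2 - 3*u) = (u - 3)*(u + 2)*(u)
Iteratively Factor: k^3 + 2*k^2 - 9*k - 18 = (k + 2)*(k^2 - 9) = (k + 2)*(k + 3)*(k - 3)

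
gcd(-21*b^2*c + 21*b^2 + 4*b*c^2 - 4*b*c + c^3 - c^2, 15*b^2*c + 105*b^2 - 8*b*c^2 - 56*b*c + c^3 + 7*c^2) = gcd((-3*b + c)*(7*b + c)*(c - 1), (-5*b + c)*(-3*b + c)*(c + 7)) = 3*b - c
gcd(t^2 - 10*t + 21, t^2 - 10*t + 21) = t^2 - 10*t + 21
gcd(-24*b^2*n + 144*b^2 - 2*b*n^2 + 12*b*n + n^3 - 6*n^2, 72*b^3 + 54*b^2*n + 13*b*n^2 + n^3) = 4*b + n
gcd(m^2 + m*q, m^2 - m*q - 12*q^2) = 1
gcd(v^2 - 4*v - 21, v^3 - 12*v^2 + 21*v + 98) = v - 7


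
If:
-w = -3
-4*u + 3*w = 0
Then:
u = 9/4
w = 3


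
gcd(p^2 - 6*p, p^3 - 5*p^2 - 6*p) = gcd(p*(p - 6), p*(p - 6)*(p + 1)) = p^2 - 6*p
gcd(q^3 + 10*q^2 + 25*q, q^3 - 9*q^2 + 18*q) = q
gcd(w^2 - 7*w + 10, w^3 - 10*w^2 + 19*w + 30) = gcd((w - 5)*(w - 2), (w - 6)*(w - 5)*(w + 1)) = w - 5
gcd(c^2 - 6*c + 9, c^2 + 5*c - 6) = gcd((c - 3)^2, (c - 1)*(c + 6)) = 1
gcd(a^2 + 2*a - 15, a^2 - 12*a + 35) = 1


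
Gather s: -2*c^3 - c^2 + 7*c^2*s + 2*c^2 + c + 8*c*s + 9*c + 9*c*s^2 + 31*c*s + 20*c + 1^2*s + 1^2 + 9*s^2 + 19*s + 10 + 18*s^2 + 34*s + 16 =-2*c^3 + c^2 + 30*c + s^2*(9*c + 27) + s*(7*c^2 + 39*c + 54) + 27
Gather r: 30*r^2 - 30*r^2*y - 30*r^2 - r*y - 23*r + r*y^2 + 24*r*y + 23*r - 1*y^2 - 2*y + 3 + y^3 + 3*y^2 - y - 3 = -30*r^2*y + r*(y^2 + 23*y) + y^3 + 2*y^2 - 3*y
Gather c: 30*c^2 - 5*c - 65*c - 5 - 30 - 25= 30*c^2 - 70*c - 60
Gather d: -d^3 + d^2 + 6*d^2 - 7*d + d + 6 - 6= -d^3 + 7*d^2 - 6*d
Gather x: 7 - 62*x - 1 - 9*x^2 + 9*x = -9*x^2 - 53*x + 6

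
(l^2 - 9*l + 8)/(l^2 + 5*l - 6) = (l - 8)/(l + 6)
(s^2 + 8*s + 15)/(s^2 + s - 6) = (s + 5)/(s - 2)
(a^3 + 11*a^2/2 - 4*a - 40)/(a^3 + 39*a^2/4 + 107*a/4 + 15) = 2*(2*a^2 + 3*a - 20)/(4*a^2 + 23*a + 15)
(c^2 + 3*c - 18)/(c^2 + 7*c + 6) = (c - 3)/(c + 1)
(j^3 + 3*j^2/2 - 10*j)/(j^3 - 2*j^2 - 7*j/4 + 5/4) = 2*j*(j + 4)/(2*j^2 + j - 1)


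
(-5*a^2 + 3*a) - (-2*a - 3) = -5*a^2 + 5*a + 3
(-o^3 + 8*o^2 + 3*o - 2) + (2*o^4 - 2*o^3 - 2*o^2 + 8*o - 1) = 2*o^4 - 3*o^3 + 6*o^2 + 11*o - 3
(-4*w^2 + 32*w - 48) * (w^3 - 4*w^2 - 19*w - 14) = -4*w^5 + 48*w^4 - 100*w^3 - 360*w^2 + 464*w + 672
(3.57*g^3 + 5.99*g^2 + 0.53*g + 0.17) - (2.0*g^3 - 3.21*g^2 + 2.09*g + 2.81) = 1.57*g^3 + 9.2*g^2 - 1.56*g - 2.64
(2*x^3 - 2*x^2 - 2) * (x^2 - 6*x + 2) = 2*x^5 - 14*x^4 + 16*x^3 - 6*x^2 + 12*x - 4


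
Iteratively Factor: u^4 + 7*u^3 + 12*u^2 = (u + 4)*(u^3 + 3*u^2) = u*(u + 4)*(u^2 + 3*u) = u^2*(u + 4)*(u + 3)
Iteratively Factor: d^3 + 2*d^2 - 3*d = (d)*(d^2 + 2*d - 3) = d*(d - 1)*(d + 3)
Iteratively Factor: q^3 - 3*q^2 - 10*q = (q + 2)*(q^2 - 5*q) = (q - 5)*(q + 2)*(q)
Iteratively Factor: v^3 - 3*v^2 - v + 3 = (v + 1)*(v^2 - 4*v + 3) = (v - 1)*(v + 1)*(v - 3)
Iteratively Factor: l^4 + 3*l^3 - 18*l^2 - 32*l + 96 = (l + 4)*(l^3 - l^2 - 14*l + 24) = (l - 3)*(l + 4)*(l^2 + 2*l - 8) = (l - 3)*(l + 4)^2*(l - 2)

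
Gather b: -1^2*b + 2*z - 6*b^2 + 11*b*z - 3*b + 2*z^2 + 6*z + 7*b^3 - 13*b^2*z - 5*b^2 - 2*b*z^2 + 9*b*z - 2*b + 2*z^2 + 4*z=7*b^3 + b^2*(-13*z - 11) + b*(-2*z^2 + 20*z - 6) + 4*z^2 + 12*z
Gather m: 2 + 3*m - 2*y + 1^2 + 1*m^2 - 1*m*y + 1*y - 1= m^2 + m*(3 - y) - y + 2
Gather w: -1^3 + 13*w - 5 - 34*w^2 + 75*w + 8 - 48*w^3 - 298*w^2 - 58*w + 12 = -48*w^3 - 332*w^2 + 30*w + 14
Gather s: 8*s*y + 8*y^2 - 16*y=8*s*y + 8*y^2 - 16*y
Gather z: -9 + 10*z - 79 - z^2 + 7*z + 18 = -z^2 + 17*z - 70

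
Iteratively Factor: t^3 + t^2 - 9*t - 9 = (t + 1)*(t^2 - 9) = (t + 1)*(t + 3)*(t - 3)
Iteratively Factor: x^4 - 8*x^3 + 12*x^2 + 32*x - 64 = (x - 2)*(x^3 - 6*x^2 + 32) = (x - 2)*(x + 2)*(x^2 - 8*x + 16) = (x - 4)*(x - 2)*(x + 2)*(x - 4)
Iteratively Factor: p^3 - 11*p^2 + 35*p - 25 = (p - 5)*(p^2 - 6*p + 5) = (p - 5)^2*(p - 1)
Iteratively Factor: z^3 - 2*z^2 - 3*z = (z + 1)*(z^2 - 3*z) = (z - 3)*(z + 1)*(z)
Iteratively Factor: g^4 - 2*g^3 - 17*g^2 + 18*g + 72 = (g + 3)*(g^3 - 5*g^2 - 2*g + 24) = (g - 4)*(g + 3)*(g^2 - g - 6) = (g - 4)*(g - 3)*(g + 3)*(g + 2)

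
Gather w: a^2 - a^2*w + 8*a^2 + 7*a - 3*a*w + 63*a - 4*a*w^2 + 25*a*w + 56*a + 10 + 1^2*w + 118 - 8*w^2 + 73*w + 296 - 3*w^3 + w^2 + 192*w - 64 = 9*a^2 + 126*a - 3*w^3 + w^2*(-4*a - 7) + w*(-a^2 + 22*a + 266) + 360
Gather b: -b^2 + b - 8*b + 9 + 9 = -b^2 - 7*b + 18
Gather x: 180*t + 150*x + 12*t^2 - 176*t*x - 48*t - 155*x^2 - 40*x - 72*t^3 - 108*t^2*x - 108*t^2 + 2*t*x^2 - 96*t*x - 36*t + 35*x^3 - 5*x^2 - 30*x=-72*t^3 - 96*t^2 + 96*t + 35*x^3 + x^2*(2*t - 160) + x*(-108*t^2 - 272*t + 80)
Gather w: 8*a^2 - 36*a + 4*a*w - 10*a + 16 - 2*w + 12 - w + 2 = 8*a^2 - 46*a + w*(4*a - 3) + 30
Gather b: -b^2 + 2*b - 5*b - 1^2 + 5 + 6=-b^2 - 3*b + 10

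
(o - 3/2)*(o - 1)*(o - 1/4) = o^3 - 11*o^2/4 + 17*o/8 - 3/8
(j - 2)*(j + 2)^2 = j^3 + 2*j^2 - 4*j - 8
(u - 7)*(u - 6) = u^2 - 13*u + 42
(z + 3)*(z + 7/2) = z^2 + 13*z/2 + 21/2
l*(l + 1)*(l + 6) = l^3 + 7*l^2 + 6*l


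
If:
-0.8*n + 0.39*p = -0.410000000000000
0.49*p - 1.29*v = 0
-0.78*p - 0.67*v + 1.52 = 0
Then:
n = 1.23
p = 1.47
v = 0.56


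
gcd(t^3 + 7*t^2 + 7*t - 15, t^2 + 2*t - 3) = t^2 + 2*t - 3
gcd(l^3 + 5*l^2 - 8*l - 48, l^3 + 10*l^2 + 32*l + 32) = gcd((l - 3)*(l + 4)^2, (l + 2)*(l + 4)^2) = l^2 + 8*l + 16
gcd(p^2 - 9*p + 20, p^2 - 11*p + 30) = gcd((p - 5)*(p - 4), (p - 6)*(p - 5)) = p - 5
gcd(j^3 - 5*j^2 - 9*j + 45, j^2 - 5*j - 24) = j + 3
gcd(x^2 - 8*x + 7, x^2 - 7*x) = x - 7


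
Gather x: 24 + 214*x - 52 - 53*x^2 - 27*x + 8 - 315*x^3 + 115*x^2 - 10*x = -315*x^3 + 62*x^2 + 177*x - 20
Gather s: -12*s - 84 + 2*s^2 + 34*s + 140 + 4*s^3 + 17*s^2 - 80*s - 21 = 4*s^3 + 19*s^2 - 58*s + 35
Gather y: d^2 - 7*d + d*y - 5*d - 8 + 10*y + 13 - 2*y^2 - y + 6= d^2 - 12*d - 2*y^2 + y*(d + 9) + 11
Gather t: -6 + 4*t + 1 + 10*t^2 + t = 10*t^2 + 5*t - 5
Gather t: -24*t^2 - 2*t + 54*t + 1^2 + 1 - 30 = -24*t^2 + 52*t - 28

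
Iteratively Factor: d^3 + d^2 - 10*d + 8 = (d - 2)*(d^2 + 3*d - 4) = (d - 2)*(d + 4)*(d - 1)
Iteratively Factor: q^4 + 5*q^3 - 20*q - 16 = (q + 2)*(q^3 + 3*q^2 - 6*q - 8) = (q + 1)*(q + 2)*(q^2 + 2*q - 8) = (q - 2)*(q + 1)*(q + 2)*(q + 4)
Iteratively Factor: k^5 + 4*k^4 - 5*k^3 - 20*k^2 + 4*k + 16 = (k - 2)*(k^4 + 6*k^3 + 7*k^2 - 6*k - 8) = (k - 2)*(k + 2)*(k^3 + 4*k^2 - k - 4) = (k - 2)*(k + 2)*(k + 4)*(k^2 - 1) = (k - 2)*(k - 1)*(k + 2)*(k + 4)*(k + 1)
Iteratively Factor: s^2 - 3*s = (s)*(s - 3)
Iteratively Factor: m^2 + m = (m)*(m + 1)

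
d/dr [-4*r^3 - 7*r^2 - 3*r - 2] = -12*r^2 - 14*r - 3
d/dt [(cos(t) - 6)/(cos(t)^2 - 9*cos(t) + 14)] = (cos(t)^2 - 12*cos(t) + 40)*sin(t)/(cos(t)^2 - 9*cos(t) + 14)^2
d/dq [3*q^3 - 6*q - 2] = 9*q^2 - 6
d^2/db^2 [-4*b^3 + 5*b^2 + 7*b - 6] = 10 - 24*b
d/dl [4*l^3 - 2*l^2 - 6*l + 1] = 12*l^2 - 4*l - 6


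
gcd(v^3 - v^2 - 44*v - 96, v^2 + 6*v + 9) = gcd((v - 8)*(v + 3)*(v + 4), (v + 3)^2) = v + 3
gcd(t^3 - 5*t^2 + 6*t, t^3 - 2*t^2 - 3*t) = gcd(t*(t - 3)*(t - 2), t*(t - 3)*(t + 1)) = t^2 - 3*t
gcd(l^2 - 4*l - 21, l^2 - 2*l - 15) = l + 3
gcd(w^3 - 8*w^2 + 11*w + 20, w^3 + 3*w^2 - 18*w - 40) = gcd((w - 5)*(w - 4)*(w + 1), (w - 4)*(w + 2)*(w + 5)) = w - 4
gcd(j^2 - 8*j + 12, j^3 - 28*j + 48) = j - 2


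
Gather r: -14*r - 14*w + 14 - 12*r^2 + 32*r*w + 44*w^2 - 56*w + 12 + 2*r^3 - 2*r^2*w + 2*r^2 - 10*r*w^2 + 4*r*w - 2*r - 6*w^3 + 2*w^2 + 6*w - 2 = 2*r^3 + r^2*(-2*w - 10) + r*(-10*w^2 + 36*w - 16) - 6*w^3 + 46*w^2 - 64*w + 24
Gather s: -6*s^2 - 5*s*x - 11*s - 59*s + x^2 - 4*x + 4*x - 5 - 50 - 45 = -6*s^2 + s*(-5*x - 70) + x^2 - 100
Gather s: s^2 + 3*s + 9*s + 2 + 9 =s^2 + 12*s + 11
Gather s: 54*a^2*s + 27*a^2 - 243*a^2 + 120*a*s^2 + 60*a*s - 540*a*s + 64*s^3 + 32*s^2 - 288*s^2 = -216*a^2 + 64*s^3 + s^2*(120*a - 256) + s*(54*a^2 - 480*a)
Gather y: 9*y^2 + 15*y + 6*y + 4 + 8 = 9*y^2 + 21*y + 12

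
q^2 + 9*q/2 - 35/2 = (q - 5/2)*(q + 7)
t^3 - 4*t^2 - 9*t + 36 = (t - 4)*(t - 3)*(t + 3)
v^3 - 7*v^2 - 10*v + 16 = (v - 8)*(v - 1)*(v + 2)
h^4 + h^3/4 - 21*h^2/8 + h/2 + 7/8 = (h - 1)^2*(h + 1/2)*(h + 7/4)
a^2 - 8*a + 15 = (a - 5)*(a - 3)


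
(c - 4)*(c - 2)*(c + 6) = c^3 - 28*c + 48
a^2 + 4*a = a*(a + 4)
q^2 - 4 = (q - 2)*(q + 2)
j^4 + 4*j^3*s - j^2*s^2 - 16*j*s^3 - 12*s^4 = (j - 2*s)*(j + s)*(j + 2*s)*(j + 3*s)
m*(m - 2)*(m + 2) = m^3 - 4*m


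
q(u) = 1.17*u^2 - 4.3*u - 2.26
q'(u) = 2.34*u - 4.3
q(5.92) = 13.29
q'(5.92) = 9.55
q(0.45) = -3.96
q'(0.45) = -3.25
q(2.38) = -5.87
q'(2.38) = 1.27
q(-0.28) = -0.96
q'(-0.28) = -4.96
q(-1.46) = 6.51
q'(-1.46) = -7.72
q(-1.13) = 4.09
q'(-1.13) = -6.94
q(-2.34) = 14.21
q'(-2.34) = -9.78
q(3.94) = -1.04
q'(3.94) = 4.92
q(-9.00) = 131.21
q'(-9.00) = -25.36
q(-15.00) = 325.49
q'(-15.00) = -39.40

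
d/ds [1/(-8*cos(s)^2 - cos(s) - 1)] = -(16*cos(s) + 1)*sin(s)/(8*cos(s)^2 + cos(s) + 1)^2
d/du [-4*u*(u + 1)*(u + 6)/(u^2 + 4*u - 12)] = 4*(-u^2 + 4*u + 2)/(u^2 - 4*u + 4)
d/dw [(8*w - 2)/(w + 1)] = 10/(w + 1)^2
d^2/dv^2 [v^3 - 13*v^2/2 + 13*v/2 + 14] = 6*v - 13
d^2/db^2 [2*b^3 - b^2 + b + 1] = 12*b - 2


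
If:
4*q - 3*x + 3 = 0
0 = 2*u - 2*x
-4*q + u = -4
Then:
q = 15/8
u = 7/2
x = 7/2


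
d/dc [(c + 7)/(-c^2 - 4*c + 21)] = 1/(c^2 - 6*c + 9)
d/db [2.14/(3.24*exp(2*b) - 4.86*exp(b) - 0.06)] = (10.4004 - 13.8672*exp(b))*exp(b)/(-3.24*exp(2*b) + 4.86*exp(b) + 0.06)^2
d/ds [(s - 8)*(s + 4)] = 2*s - 4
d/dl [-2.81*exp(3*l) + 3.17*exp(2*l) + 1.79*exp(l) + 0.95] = (-8.43*exp(2*l) + 6.34*exp(l) + 1.79)*exp(l)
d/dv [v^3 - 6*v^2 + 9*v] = 3*v^2 - 12*v + 9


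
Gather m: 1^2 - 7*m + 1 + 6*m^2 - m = 6*m^2 - 8*m + 2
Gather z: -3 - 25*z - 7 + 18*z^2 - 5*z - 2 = 18*z^2 - 30*z - 12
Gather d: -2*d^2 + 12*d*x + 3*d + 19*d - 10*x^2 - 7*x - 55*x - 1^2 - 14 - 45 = -2*d^2 + d*(12*x + 22) - 10*x^2 - 62*x - 60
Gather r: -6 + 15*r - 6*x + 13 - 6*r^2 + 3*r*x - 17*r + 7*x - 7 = -6*r^2 + r*(3*x - 2) + x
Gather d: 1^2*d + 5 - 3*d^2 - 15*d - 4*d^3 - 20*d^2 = -4*d^3 - 23*d^2 - 14*d + 5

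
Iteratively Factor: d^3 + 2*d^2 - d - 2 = (d + 2)*(d^2 - 1) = (d - 1)*(d + 2)*(d + 1)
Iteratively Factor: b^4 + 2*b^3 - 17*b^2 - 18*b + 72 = (b + 3)*(b^3 - b^2 - 14*b + 24) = (b - 2)*(b + 3)*(b^2 + b - 12) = (b - 3)*(b - 2)*(b + 3)*(b + 4)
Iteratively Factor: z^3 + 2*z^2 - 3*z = (z - 1)*(z^2 + 3*z) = z*(z - 1)*(z + 3)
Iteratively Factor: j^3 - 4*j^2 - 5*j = (j + 1)*(j^2 - 5*j) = j*(j + 1)*(j - 5)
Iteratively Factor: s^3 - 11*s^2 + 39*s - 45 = (s - 3)*(s^2 - 8*s + 15) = (s - 5)*(s - 3)*(s - 3)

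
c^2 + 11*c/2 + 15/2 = (c + 5/2)*(c + 3)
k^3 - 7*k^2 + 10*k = k*(k - 5)*(k - 2)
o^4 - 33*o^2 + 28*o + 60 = (o - 5)*(o - 2)*(o + 1)*(o + 6)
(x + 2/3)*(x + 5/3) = x^2 + 7*x/3 + 10/9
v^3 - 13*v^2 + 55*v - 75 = (v - 5)^2*(v - 3)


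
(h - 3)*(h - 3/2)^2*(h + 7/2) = h^4 - 5*h^3/2 - 39*h^2/4 + 261*h/8 - 189/8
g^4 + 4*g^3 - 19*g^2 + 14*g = g*(g - 2)*(g - 1)*(g + 7)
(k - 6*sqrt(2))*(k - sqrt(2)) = k^2 - 7*sqrt(2)*k + 12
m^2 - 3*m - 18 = (m - 6)*(m + 3)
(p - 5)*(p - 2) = p^2 - 7*p + 10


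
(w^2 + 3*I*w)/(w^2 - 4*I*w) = (w + 3*I)/(w - 4*I)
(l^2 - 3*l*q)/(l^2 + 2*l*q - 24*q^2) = l*(l - 3*q)/(l^2 + 2*l*q - 24*q^2)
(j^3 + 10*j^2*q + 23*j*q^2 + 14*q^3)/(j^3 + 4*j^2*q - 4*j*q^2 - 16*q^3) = (-j^2 - 8*j*q - 7*q^2)/(-j^2 - 2*j*q + 8*q^2)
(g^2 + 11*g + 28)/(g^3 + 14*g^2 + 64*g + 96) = (g + 7)/(g^2 + 10*g + 24)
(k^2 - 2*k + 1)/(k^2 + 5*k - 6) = (k - 1)/(k + 6)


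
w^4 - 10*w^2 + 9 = (w - 3)*(w - 1)*(w + 1)*(w + 3)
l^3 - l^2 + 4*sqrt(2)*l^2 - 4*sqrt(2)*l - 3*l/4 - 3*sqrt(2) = (l - 3/2)*(l + 1/2)*(l + 4*sqrt(2))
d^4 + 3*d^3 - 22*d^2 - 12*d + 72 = (d - 3)*(d - 2)*(d + 2)*(d + 6)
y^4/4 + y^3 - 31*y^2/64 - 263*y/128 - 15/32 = (y/4 + 1)*(y - 3/2)*(y + 1/4)*(y + 5/4)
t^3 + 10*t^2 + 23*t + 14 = (t + 1)*(t + 2)*(t + 7)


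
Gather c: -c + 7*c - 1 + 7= 6*c + 6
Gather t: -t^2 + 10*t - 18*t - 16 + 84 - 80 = -t^2 - 8*t - 12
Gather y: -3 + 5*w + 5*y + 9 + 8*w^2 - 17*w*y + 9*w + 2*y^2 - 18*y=8*w^2 + 14*w + 2*y^2 + y*(-17*w - 13) + 6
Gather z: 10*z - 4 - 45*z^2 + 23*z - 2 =-45*z^2 + 33*z - 6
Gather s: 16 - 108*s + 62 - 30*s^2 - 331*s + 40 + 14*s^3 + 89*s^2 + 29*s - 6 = 14*s^3 + 59*s^2 - 410*s + 112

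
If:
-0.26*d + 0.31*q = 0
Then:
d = 1.19230769230769*q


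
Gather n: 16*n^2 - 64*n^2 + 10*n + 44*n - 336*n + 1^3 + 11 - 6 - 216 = -48*n^2 - 282*n - 210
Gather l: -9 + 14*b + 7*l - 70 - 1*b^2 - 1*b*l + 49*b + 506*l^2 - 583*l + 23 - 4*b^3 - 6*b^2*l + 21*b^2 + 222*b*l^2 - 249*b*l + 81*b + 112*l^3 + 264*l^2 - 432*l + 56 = -4*b^3 + 20*b^2 + 144*b + 112*l^3 + l^2*(222*b + 770) + l*(-6*b^2 - 250*b - 1008)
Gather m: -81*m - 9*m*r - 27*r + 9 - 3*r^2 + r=m*(-9*r - 81) - 3*r^2 - 26*r + 9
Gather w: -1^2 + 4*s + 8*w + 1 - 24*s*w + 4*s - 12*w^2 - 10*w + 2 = 8*s - 12*w^2 + w*(-24*s - 2) + 2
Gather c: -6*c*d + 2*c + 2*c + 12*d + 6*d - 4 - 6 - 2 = c*(4 - 6*d) + 18*d - 12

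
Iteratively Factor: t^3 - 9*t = (t)*(t^2 - 9) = t*(t + 3)*(t - 3)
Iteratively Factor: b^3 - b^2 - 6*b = (b + 2)*(b^2 - 3*b) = b*(b + 2)*(b - 3)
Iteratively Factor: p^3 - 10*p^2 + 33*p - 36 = (p - 3)*(p^2 - 7*p + 12) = (p - 4)*(p - 3)*(p - 3)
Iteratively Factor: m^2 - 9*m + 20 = (m - 4)*(m - 5)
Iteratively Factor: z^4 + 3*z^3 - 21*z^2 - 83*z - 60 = (z + 4)*(z^3 - z^2 - 17*z - 15) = (z + 3)*(z + 4)*(z^2 - 4*z - 5) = (z + 1)*(z + 3)*(z + 4)*(z - 5)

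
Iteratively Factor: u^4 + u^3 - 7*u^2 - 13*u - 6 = (u + 2)*(u^3 - u^2 - 5*u - 3) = (u + 1)*(u + 2)*(u^2 - 2*u - 3) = (u + 1)^2*(u + 2)*(u - 3)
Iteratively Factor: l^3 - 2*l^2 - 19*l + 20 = (l - 5)*(l^2 + 3*l - 4) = (l - 5)*(l + 4)*(l - 1)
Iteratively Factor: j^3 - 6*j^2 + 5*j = (j - 1)*(j^2 - 5*j) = (j - 5)*(j - 1)*(j)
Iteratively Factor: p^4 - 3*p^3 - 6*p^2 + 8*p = (p - 4)*(p^3 + p^2 - 2*p) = p*(p - 4)*(p^2 + p - 2) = p*(p - 4)*(p + 2)*(p - 1)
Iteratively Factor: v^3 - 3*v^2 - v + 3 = (v + 1)*(v^2 - 4*v + 3) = (v - 1)*(v + 1)*(v - 3)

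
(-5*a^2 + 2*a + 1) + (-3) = -5*a^2 + 2*a - 2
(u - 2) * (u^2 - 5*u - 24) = u^3 - 7*u^2 - 14*u + 48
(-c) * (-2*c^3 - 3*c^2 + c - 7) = 2*c^4 + 3*c^3 - c^2 + 7*c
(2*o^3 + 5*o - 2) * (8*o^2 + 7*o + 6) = 16*o^5 + 14*o^4 + 52*o^3 + 19*o^2 + 16*o - 12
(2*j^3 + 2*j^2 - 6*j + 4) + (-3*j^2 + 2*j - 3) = 2*j^3 - j^2 - 4*j + 1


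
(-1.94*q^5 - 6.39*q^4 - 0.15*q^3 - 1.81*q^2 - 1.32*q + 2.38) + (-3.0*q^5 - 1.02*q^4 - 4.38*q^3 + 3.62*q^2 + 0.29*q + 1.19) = -4.94*q^5 - 7.41*q^4 - 4.53*q^3 + 1.81*q^2 - 1.03*q + 3.57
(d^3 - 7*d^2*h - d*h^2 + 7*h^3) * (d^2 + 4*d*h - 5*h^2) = d^5 - 3*d^4*h - 34*d^3*h^2 + 38*d^2*h^3 + 33*d*h^4 - 35*h^5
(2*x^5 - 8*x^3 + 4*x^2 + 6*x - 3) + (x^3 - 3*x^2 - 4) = 2*x^5 - 7*x^3 + x^2 + 6*x - 7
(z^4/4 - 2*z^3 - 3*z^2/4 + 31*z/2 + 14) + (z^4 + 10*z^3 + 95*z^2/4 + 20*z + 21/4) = 5*z^4/4 + 8*z^3 + 23*z^2 + 71*z/2 + 77/4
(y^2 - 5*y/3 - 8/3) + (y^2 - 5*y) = 2*y^2 - 20*y/3 - 8/3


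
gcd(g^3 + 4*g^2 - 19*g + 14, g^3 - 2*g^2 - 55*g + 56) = g^2 + 6*g - 7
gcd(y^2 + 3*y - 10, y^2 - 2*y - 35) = y + 5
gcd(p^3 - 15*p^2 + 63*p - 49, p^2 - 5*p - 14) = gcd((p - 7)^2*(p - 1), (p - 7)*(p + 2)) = p - 7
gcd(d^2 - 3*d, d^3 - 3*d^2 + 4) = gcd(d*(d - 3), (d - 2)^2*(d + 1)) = 1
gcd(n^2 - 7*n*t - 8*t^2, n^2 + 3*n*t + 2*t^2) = n + t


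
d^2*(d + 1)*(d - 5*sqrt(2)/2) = d^4 - 5*sqrt(2)*d^3/2 + d^3 - 5*sqrt(2)*d^2/2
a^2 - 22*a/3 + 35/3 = (a - 5)*(a - 7/3)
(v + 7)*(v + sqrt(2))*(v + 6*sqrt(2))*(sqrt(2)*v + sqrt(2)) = sqrt(2)*v^4 + 8*sqrt(2)*v^3 + 14*v^3 + 19*sqrt(2)*v^2 + 112*v^2 + 98*v + 96*sqrt(2)*v + 84*sqrt(2)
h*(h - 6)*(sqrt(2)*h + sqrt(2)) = sqrt(2)*h^3 - 5*sqrt(2)*h^2 - 6*sqrt(2)*h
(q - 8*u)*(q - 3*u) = q^2 - 11*q*u + 24*u^2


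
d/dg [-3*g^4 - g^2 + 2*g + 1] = -12*g^3 - 2*g + 2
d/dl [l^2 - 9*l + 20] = 2*l - 9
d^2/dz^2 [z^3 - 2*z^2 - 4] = 6*z - 4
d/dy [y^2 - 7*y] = 2*y - 7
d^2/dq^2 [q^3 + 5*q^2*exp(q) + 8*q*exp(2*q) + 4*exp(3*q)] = 5*q^2*exp(q) + 32*q*exp(2*q) + 20*q*exp(q) + 6*q + 36*exp(3*q) + 32*exp(2*q) + 10*exp(q)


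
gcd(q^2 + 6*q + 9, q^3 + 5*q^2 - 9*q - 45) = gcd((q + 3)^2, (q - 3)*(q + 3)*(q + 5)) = q + 3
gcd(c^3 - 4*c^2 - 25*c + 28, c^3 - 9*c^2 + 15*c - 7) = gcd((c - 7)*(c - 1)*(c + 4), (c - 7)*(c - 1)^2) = c^2 - 8*c + 7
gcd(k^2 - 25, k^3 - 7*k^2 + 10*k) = k - 5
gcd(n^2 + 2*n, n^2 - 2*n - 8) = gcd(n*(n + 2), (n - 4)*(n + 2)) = n + 2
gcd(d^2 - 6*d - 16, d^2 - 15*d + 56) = d - 8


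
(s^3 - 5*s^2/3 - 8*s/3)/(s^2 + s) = s - 8/3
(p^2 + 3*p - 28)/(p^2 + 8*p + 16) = (p^2 + 3*p - 28)/(p^2 + 8*p + 16)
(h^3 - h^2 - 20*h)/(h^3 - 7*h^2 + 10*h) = (h + 4)/(h - 2)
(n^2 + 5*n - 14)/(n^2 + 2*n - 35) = (n - 2)/(n - 5)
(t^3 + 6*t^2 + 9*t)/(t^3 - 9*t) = (t + 3)/(t - 3)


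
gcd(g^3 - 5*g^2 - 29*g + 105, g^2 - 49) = g - 7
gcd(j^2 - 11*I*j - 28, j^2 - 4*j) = 1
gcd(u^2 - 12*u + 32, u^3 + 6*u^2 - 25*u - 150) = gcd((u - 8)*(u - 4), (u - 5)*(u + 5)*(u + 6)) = 1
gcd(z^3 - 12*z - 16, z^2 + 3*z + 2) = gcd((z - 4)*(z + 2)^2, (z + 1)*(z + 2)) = z + 2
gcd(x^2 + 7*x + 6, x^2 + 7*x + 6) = x^2 + 7*x + 6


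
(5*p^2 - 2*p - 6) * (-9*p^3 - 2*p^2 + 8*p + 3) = -45*p^5 + 8*p^4 + 98*p^3 + 11*p^2 - 54*p - 18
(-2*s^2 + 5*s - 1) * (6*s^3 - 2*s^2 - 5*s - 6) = -12*s^5 + 34*s^4 - 6*s^3 - 11*s^2 - 25*s + 6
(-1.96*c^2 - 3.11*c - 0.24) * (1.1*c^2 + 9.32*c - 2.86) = -2.156*c^4 - 21.6882*c^3 - 23.6436*c^2 + 6.6578*c + 0.6864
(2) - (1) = 1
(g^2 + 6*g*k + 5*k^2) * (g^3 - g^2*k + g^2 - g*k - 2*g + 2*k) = g^5 + 5*g^4*k + g^4 - g^3*k^2 + 5*g^3*k - 2*g^3 - 5*g^2*k^3 - g^2*k^2 - 10*g^2*k - 5*g*k^3 + 2*g*k^2 + 10*k^3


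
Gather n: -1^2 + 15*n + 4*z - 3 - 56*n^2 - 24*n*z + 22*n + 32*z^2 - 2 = -56*n^2 + n*(37 - 24*z) + 32*z^2 + 4*z - 6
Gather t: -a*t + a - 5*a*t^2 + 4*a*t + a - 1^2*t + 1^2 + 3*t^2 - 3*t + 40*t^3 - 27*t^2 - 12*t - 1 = 2*a + 40*t^3 + t^2*(-5*a - 24) + t*(3*a - 16)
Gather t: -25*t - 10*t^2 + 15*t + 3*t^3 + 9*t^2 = 3*t^3 - t^2 - 10*t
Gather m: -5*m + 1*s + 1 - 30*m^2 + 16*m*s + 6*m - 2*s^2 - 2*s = -30*m^2 + m*(16*s + 1) - 2*s^2 - s + 1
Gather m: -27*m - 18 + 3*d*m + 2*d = 2*d + m*(3*d - 27) - 18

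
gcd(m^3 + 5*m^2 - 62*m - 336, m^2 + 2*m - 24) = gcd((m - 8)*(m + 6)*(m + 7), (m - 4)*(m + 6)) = m + 6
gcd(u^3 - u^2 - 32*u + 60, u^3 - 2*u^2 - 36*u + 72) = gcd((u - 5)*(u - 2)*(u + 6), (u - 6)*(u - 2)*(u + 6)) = u^2 + 4*u - 12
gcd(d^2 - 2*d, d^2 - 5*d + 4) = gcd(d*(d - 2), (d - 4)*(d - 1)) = 1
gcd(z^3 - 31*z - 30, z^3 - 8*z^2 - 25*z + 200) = z + 5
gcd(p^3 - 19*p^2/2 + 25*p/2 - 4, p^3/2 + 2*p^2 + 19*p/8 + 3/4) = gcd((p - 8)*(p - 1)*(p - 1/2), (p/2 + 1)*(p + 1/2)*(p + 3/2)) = 1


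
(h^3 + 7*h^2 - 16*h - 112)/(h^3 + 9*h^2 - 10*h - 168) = (h + 4)/(h + 6)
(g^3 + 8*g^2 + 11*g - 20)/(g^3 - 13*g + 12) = (g + 5)/(g - 3)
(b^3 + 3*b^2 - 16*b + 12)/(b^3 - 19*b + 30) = (b^2 + 5*b - 6)/(b^2 + 2*b - 15)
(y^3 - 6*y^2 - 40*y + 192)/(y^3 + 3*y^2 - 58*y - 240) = (y - 4)/(y + 5)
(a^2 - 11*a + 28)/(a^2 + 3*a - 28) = (a - 7)/(a + 7)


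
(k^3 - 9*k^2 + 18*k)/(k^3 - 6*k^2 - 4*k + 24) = k*(k - 3)/(k^2 - 4)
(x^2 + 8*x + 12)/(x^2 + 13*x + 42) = (x + 2)/(x + 7)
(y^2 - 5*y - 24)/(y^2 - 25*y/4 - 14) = 4*(y + 3)/(4*y + 7)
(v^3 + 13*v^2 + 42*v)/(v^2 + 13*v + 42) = v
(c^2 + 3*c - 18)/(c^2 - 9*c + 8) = (c^2 + 3*c - 18)/(c^2 - 9*c + 8)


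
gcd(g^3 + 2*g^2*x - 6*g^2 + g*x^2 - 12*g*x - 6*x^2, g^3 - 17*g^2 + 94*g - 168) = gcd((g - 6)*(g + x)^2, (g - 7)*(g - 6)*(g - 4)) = g - 6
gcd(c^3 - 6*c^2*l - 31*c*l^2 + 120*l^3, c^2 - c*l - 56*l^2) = c - 8*l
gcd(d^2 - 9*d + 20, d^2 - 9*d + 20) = d^2 - 9*d + 20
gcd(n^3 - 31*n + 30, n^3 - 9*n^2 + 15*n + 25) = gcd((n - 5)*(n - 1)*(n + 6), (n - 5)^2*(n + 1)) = n - 5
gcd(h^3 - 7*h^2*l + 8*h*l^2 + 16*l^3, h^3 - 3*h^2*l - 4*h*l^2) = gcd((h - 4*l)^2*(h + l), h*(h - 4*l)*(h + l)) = h^2 - 3*h*l - 4*l^2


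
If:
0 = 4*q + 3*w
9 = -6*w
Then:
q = 9/8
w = -3/2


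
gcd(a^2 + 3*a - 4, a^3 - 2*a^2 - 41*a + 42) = a - 1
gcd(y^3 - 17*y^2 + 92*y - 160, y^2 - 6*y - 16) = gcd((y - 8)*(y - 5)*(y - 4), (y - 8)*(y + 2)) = y - 8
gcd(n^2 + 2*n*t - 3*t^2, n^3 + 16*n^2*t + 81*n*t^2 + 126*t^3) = n + 3*t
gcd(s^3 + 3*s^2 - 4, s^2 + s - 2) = s^2 + s - 2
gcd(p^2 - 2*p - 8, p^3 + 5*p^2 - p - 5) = 1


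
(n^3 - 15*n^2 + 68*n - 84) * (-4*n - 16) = -4*n^4 + 44*n^3 - 32*n^2 - 752*n + 1344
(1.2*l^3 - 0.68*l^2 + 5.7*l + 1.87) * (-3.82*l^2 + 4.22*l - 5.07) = -4.584*l^5 + 7.6616*l^4 - 30.7276*l^3 + 20.3582*l^2 - 21.0076*l - 9.4809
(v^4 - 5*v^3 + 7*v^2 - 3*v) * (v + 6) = v^5 + v^4 - 23*v^3 + 39*v^2 - 18*v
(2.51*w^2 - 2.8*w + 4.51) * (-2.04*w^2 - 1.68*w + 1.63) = -5.1204*w^4 + 1.4952*w^3 - 0.405100000000001*w^2 - 12.1408*w + 7.3513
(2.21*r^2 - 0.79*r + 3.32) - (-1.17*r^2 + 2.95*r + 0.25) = 3.38*r^2 - 3.74*r + 3.07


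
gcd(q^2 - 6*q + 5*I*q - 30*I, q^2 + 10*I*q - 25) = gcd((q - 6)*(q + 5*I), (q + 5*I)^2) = q + 5*I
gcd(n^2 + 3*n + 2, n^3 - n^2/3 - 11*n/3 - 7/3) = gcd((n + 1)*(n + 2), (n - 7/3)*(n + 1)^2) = n + 1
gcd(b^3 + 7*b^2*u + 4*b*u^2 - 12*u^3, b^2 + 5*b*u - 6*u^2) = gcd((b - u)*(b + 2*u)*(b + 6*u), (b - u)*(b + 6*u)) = -b^2 - 5*b*u + 6*u^2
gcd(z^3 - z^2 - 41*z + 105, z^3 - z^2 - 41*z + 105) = z^3 - z^2 - 41*z + 105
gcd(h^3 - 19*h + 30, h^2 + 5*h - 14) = h - 2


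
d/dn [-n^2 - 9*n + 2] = -2*n - 9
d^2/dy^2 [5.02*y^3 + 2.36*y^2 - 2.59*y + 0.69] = 30.12*y + 4.72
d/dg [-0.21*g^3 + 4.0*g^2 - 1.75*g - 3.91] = -0.63*g^2 + 8.0*g - 1.75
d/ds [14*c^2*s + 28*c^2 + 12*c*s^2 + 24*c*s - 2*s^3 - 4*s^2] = 14*c^2 + 24*c*s + 24*c - 6*s^2 - 8*s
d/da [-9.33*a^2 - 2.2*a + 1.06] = -18.66*a - 2.2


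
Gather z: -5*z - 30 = -5*z - 30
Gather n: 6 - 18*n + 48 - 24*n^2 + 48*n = -24*n^2 + 30*n + 54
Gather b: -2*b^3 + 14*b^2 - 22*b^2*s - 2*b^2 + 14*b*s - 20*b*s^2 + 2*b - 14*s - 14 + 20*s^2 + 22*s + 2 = -2*b^3 + b^2*(12 - 22*s) + b*(-20*s^2 + 14*s + 2) + 20*s^2 + 8*s - 12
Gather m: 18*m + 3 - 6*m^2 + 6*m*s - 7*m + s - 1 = -6*m^2 + m*(6*s + 11) + s + 2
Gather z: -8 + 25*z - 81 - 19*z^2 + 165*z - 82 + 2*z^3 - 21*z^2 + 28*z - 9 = 2*z^3 - 40*z^2 + 218*z - 180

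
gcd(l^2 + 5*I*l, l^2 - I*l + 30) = l + 5*I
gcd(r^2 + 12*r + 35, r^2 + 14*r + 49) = r + 7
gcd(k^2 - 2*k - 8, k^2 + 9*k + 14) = k + 2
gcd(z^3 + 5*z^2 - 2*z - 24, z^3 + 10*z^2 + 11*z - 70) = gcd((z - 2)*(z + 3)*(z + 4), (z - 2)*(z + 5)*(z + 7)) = z - 2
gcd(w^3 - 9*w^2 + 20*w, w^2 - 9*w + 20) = w^2 - 9*w + 20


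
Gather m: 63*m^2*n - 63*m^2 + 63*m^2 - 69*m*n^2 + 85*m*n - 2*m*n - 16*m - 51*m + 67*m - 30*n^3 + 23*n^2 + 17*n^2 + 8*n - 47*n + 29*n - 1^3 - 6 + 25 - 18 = 63*m^2*n + m*(-69*n^2 + 83*n) - 30*n^3 + 40*n^2 - 10*n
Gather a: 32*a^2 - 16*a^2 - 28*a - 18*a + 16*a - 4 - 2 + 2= 16*a^2 - 30*a - 4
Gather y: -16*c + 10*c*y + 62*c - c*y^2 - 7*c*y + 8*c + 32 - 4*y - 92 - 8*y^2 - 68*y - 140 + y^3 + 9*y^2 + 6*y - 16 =54*c + y^3 + y^2*(1 - c) + y*(3*c - 66) - 216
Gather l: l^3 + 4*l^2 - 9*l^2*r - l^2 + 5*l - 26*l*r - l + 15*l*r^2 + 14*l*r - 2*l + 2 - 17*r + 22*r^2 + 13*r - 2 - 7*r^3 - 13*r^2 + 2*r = l^3 + l^2*(3 - 9*r) + l*(15*r^2 - 12*r + 2) - 7*r^3 + 9*r^2 - 2*r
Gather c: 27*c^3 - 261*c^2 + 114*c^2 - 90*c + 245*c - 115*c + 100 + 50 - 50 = 27*c^3 - 147*c^2 + 40*c + 100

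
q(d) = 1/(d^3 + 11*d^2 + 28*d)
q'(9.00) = 0.00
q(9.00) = 0.00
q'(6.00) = 0.00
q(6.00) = 0.00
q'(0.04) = -22.32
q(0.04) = 0.88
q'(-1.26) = -0.01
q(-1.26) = -0.05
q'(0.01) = -357.14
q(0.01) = 3.56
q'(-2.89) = 0.06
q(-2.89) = -0.08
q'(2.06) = -0.01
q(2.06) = 0.01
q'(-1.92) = 0.01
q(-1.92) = -0.05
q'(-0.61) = -0.09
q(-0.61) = -0.08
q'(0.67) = -0.08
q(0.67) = 0.04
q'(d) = (-3*d^2 - 22*d - 28)/(d^3 + 11*d^2 + 28*d)^2 = (-3*d^2 - 22*d - 28)/(d^2*(d^2 + 11*d + 28)^2)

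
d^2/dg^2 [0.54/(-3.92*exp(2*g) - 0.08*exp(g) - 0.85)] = (-0.54*(7.84*exp(g) + 0.08)*(15.68*exp(g) + 0.16)*exp(g) + (8.4672*exp(g) + 0.0432)*(3.92*exp(2*g) + 0.08*exp(g) + 0.85))*exp(g)/(3.92*exp(2*g) + 0.08*exp(g) + 0.85)^3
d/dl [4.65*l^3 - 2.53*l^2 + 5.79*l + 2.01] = 13.95*l^2 - 5.06*l + 5.79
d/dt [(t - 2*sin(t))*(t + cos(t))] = -(t - 2*sin(t))*(sin(t) - 1) - (t + cos(t))*(2*cos(t) - 1)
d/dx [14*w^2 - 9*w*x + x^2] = -9*w + 2*x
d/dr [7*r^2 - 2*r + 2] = 14*r - 2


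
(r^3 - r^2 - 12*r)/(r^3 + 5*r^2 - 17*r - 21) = r*(r^2 - r - 12)/(r^3 + 5*r^2 - 17*r - 21)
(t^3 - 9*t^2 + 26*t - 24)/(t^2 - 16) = (t^2 - 5*t + 6)/(t + 4)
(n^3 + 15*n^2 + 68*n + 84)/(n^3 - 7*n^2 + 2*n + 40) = (n^2 + 13*n + 42)/(n^2 - 9*n + 20)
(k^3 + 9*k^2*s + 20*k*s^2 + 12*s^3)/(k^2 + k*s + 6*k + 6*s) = (k^2 + 8*k*s + 12*s^2)/(k + 6)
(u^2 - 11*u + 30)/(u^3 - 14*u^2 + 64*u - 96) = (u - 5)/(u^2 - 8*u + 16)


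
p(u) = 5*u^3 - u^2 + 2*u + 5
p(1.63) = 27.26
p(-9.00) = -3739.00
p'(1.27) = 23.65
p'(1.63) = 38.59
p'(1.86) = 50.17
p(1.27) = 16.17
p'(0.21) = 2.24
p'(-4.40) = 301.20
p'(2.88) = 120.66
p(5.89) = 1003.77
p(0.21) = 5.42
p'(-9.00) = 1235.00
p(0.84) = 8.94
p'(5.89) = 510.60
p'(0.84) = 10.90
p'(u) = 15*u^2 - 2*u + 2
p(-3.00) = -145.00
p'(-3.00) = 143.00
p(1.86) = 37.43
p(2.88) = 121.90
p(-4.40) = -449.08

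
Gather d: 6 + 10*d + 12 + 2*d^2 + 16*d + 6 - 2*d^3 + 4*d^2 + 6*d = -2*d^3 + 6*d^2 + 32*d + 24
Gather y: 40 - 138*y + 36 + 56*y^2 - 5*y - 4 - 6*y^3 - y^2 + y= -6*y^3 + 55*y^2 - 142*y + 72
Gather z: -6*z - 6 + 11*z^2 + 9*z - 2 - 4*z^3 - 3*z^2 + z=-4*z^3 + 8*z^2 + 4*z - 8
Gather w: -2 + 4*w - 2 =4*w - 4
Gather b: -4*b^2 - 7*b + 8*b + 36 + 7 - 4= -4*b^2 + b + 39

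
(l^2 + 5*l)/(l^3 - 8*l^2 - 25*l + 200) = l/(l^2 - 13*l + 40)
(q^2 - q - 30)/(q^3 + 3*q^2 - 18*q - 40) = (q - 6)/(q^2 - 2*q - 8)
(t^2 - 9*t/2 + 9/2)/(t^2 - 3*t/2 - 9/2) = (2*t - 3)/(2*t + 3)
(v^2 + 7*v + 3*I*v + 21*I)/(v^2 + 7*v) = (v + 3*I)/v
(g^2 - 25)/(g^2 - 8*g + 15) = (g + 5)/(g - 3)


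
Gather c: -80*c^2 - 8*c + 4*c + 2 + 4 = -80*c^2 - 4*c + 6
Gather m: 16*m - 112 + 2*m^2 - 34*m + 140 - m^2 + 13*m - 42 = m^2 - 5*m - 14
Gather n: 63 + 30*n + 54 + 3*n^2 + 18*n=3*n^2 + 48*n + 117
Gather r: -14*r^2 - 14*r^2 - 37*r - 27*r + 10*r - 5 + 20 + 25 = -28*r^2 - 54*r + 40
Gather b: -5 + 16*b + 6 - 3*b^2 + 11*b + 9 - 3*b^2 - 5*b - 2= -6*b^2 + 22*b + 8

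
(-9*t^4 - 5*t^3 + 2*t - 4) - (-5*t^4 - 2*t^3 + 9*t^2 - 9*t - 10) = -4*t^4 - 3*t^3 - 9*t^2 + 11*t + 6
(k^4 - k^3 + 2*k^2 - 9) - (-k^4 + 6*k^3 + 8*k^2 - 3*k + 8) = 2*k^4 - 7*k^3 - 6*k^2 + 3*k - 17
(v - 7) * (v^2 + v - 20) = v^3 - 6*v^2 - 27*v + 140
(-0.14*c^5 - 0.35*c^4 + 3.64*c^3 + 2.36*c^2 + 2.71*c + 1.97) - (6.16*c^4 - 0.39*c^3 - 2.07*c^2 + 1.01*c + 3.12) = -0.14*c^5 - 6.51*c^4 + 4.03*c^3 + 4.43*c^2 + 1.7*c - 1.15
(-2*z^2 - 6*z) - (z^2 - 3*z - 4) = -3*z^2 - 3*z + 4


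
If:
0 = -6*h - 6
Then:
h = -1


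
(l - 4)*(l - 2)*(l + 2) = l^3 - 4*l^2 - 4*l + 16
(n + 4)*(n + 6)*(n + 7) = n^3 + 17*n^2 + 94*n + 168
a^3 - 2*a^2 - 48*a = a*(a - 8)*(a + 6)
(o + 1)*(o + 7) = o^2 + 8*o + 7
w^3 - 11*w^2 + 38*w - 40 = (w - 5)*(w - 4)*(w - 2)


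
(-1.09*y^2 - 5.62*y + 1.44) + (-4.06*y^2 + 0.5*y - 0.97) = -5.15*y^2 - 5.12*y + 0.47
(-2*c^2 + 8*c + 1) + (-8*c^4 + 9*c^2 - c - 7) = -8*c^4 + 7*c^2 + 7*c - 6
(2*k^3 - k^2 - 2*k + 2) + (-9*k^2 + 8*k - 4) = 2*k^3 - 10*k^2 + 6*k - 2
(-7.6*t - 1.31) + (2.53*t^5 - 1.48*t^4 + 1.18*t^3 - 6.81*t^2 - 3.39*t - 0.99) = 2.53*t^5 - 1.48*t^4 + 1.18*t^3 - 6.81*t^2 - 10.99*t - 2.3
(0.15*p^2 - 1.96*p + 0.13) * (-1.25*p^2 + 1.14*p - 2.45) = -0.1875*p^4 + 2.621*p^3 - 2.7644*p^2 + 4.9502*p - 0.3185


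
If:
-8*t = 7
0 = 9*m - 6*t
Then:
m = -7/12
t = -7/8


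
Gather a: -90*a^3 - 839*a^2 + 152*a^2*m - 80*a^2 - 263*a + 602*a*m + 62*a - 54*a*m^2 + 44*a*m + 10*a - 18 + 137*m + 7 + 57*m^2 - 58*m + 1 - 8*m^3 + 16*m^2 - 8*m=-90*a^3 + a^2*(152*m - 919) + a*(-54*m^2 + 646*m - 191) - 8*m^3 + 73*m^2 + 71*m - 10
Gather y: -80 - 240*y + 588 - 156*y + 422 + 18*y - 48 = 882 - 378*y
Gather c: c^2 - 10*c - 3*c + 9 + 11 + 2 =c^2 - 13*c + 22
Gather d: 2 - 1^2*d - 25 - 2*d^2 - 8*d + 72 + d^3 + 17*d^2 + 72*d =d^3 + 15*d^2 + 63*d + 49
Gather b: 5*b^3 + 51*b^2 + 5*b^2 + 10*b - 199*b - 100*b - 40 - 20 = 5*b^3 + 56*b^2 - 289*b - 60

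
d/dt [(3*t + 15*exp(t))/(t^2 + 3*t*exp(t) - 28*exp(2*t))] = 3*(-(t + 5*exp(t))*(3*t*exp(t) + 2*t - 56*exp(2*t) + 3*exp(t)) + (5*exp(t) + 1)*(t^2 + 3*t*exp(t) - 28*exp(2*t)))/(t^2 + 3*t*exp(t) - 28*exp(2*t))^2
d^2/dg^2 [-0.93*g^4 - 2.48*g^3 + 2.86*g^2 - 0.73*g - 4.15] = -11.16*g^2 - 14.88*g + 5.72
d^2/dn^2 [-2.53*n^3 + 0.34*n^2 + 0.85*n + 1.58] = 0.68 - 15.18*n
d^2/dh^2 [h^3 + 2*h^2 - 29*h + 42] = 6*h + 4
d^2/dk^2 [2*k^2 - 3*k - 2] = 4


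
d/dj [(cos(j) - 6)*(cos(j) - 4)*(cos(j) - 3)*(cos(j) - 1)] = 2*(-2*cos(j)^3 + 21*cos(j)^2 - 67*cos(j) + 63)*sin(j)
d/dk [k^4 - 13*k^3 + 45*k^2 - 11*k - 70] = 4*k^3 - 39*k^2 + 90*k - 11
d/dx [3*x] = 3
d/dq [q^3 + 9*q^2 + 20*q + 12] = 3*q^2 + 18*q + 20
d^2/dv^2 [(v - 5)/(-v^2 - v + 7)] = 2*(-(v - 5)*(2*v + 1)^2 + (3*v - 4)*(v^2 + v - 7))/(v^2 + v - 7)^3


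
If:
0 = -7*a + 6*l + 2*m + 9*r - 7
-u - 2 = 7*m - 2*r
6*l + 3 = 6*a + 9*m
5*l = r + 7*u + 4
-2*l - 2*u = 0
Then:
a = 1685/2123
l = 901/2123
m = 185/2123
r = 2320/2123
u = -901/2123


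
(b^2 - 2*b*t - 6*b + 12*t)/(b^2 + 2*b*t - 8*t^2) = (b - 6)/(b + 4*t)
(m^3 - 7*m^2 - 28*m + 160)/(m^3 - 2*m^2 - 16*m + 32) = (m^2 - 3*m - 40)/(m^2 + 2*m - 8)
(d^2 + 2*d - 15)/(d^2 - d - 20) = (-d^2 - 2*d + 15)/(-d^2 + d + 20)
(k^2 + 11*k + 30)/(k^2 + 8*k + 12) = (k + 5)/(k + 2)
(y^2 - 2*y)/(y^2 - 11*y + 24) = y*(y - 2)/(y^2 - 11*y + 24)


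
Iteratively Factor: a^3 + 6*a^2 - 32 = (a + 4)*(a^2 + 2*a - 8) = (a - 2)*(a + 4)*(a + 4)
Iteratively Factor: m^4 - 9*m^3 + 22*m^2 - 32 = (m + 1)*(m^3 - 10*m^2 + 32*m - 32) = (m - 2)*(m + 1)*(m^2 - 8*m + 16) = (m - 4)*(m - 2)*(m + 1)*(m - 4)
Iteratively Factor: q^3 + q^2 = (q + 1)*(q^2) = q*(q + 1)*(q)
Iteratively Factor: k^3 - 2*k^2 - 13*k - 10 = (k + 1)*(k^2 - 3*k - 10) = (k - 5)*(k + 1)*(k + 2)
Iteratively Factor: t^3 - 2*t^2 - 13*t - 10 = (t + 1)*(t^2 - 3*t - 10) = (t - 5)*(t + 1)*(t + 2)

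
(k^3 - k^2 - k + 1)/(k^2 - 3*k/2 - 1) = 2*(-k^3 + k^2 + k - 1)/(-2*k^2 + 3*k + 2)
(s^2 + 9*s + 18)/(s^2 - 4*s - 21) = (s + 6)/(s - 7)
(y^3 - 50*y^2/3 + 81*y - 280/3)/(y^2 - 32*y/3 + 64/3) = (3*y^2 - 26*y + 35)/(3*y - 8)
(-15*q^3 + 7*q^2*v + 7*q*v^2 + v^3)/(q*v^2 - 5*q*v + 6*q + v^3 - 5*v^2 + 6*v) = (-15*q^3 + 7*q^2*v + 7*q*v^2 + v^3)/(q*v^2 - 5*q*v + 6*q + v^3 - 5*v^2 + 6*v)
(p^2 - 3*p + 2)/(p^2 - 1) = (p - 2)/(p + 1)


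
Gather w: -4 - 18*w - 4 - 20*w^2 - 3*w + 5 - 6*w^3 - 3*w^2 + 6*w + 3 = -6*w^3 - 23*w^2 - 15*w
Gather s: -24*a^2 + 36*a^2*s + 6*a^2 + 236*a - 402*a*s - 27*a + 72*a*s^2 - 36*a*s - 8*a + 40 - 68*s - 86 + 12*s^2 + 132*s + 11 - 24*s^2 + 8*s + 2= -18*a^2 + 201*a + s^2*(72*a - 12) + s*(36*a^2 - 438*a + 72) - 33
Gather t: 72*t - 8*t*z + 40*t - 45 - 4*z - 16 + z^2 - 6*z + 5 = t*(112 - 8*z) + z^2 - 10*z - 56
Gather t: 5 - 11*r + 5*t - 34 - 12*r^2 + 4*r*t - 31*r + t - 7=-12*r^2 - 42*r + t*(4*r + 6) - 36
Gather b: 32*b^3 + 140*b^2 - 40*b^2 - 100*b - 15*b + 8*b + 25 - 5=32*b^3 + 100*b^2 - 107*b + 20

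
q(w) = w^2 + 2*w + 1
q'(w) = 2*w + 2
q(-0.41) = 0.35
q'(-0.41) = 1.18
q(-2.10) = 1.21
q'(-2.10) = -2.20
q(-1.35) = 0.12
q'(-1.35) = -0.70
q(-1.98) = 0.96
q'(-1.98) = -1.96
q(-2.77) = 3.13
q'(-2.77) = -3.54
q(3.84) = 23.43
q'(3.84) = 9.68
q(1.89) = 8.35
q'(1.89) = 5.78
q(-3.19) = 4.80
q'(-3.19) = -4.38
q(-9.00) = 64.00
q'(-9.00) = -16.00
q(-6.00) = 25.00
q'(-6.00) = -10.00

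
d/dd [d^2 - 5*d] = 2*d - 5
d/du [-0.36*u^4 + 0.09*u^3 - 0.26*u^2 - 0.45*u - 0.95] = -1.44*u^3 + 0.27*u^2 - 0.52*u - 0.45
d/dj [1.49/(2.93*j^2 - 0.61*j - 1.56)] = (0.9089 - 8.7314*j)/(-2.93*j^2 + 0.61*j + 1.56)^2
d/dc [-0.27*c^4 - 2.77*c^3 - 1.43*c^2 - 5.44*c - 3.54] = -1.08*c^3 - 8.31*c^2 - 2.86*c - 5.44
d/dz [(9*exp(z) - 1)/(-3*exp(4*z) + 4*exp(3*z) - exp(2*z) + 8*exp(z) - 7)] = (2*(9*exp(z) - 1)*(6*exp(3*z) - 6*exp(2*z) + exp(z) - 4) - 27*exp(4*z) + 36*exp(3*z) - 9*exp(2*z) + 72*exp(z) - 63)*exp(z)/(3*exp(4*z) - 4*exp(3*z) + exp(2*z) - 8*exp(z) + 7)^2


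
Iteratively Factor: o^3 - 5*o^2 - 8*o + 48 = (o - 4)*(o^2 - o - 12) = (o - 4)*(o + 3)*(o - 4)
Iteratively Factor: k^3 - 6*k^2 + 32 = (k - 4)*(k^2 - 2*k - 8) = (k - 4)*(k + 2)*(k - 4)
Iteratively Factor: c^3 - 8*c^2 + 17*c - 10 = (c - 5)*(c^2 - 3*c + 2) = (c - 5)*(c - 2)*(c - 1)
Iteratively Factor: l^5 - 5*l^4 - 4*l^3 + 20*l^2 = (l + 2)*(l^4 - 7*l^3 + 10*l^2) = l*(l + 2)*(l^3 - 7*l^2 + 10*l) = l*(l - 5)*(l + 2)*(l^2 - 2*l) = l^2*(l - 5)*(l + 2)*(l - 2)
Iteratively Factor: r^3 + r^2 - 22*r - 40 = (r + 2)*(r^2 - r - 20) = (r + 2)*(r + 4)*(r - 5)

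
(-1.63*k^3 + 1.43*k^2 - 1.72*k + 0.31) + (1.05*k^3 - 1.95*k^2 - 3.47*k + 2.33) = -0.58*k^3 - 0.52*k^2 - 5.19*k + 2.64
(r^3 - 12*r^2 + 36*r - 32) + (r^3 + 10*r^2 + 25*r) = 2*r^3 - 2*r^2 + 61*r - 32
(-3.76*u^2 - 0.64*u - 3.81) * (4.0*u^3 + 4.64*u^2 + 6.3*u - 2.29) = -15.04*u^5 - 20.0064*u^4 - 41.8976*u^3 - 13.1*u^2 - 22.5374*u + 8.7249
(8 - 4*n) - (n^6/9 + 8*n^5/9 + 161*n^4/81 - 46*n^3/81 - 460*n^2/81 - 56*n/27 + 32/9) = -n^6/9 - 8*n^5/9 - 161*n^4/81 + 46*n^3/81 + 460*n^2/81 - 52*n/27 + 40/9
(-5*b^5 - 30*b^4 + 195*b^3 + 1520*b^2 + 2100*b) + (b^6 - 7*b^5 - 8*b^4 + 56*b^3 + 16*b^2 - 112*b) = b^6 - 12*b^5 - 38*b^4 + 251*b^3 + 1536*b^2 + 1988*b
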